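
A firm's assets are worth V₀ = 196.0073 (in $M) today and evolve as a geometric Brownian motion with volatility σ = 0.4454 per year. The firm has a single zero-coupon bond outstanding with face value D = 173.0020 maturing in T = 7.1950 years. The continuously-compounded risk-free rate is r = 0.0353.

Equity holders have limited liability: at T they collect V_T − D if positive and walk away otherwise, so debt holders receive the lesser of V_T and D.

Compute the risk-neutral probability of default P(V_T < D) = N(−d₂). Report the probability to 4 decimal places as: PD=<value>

Apply the equity-as-call identities (strike 173.0020, horizon 7.1950 years):
d₁ = [ln(V₀/D) + (r + σ²/2)T] / (σ√T)
   = [ln(196.0073/173.0020) + (0.0353 + 0.5·0.4454²)·7.1950] / (0.4454·√7.1950)
   = [0.124849 + 0.967660] / 1.194719 = 0.914448
d₂ = d₁ − σ√T = 0.914448 − 1.194719 = -0.280270
risk-neutral PD = N(−d₂) = N(0.280270) = 0.610365

PD=0.6104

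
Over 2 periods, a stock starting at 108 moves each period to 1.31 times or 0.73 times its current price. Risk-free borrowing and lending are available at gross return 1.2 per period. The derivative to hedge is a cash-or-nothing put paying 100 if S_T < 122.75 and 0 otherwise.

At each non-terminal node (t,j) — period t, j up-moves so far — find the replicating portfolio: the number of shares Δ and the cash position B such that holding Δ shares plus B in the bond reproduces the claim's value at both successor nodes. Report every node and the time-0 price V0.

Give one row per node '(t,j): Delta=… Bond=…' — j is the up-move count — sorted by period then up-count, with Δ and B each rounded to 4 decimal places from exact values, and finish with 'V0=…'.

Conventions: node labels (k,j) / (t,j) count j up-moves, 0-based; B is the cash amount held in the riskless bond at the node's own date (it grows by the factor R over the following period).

(0,0): Delta=-1.0780 Bond=140.2720
(1,0): Delta=0.0000 Bond=83.3333
(1,1): Delta=-1.2186 Bond=188.2184
V0=23.8431

No-arbitrage ⇒ martingale measure with p* = (R−d)/(u−d) = 0.8103.
At maturity the claim pays: V(2,0)=100.0000, V(2,1)=100.0000, V(2,2)=0.0000
(1,0): S=78.8400. Δ = (V_up−V_dn)/(S_up−S_dn) = (100.0000−100.0000)/(103.2804−57.5532) = 0.0000. V = [p*·100.0000 + (1−p*)·100.0000]/1.2 = 83.3333. B = V − Δ·S = 83.3333.
(1,1): S=141.4800. Δ = (V_up−V_dn)/(S_up−S_dn) = (0.0000−100.0000)/(185.3388−103.2804) = -1.2186. V = [p*·0.0000 + (1−p*)·100.0000]/1.2 = 15.8046. B = V − Δ·S = 188.2184.
(0,0): S=108.0000. Δ = (V_up−V_dn)/(S_up−S_dn) = (15.8046−83.3333)/(141.4800−78.8400) = -1.0780. V = [p*·15.8046 + (1−p*)·83.3333]/1.2 = 23.8431. B = V − Δ·S = 140.2720.
Verification: the root portfolio costs Δ(0,0)·S0 + B(0,0) = 23.8431, matching V0.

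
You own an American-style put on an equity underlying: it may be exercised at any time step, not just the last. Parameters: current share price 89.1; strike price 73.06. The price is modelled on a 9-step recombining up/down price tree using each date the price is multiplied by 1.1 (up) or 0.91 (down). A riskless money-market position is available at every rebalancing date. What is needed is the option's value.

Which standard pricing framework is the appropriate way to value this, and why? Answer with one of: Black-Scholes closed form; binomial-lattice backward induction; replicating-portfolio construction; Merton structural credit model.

Key observation: with exercise allowed before expiry on a discrete up/down model (9 steps from spot 89.1), the strike-73.06 put's value must be rolled back through the tree testing early exercise at each node.

framework: binomial-lattice backward induction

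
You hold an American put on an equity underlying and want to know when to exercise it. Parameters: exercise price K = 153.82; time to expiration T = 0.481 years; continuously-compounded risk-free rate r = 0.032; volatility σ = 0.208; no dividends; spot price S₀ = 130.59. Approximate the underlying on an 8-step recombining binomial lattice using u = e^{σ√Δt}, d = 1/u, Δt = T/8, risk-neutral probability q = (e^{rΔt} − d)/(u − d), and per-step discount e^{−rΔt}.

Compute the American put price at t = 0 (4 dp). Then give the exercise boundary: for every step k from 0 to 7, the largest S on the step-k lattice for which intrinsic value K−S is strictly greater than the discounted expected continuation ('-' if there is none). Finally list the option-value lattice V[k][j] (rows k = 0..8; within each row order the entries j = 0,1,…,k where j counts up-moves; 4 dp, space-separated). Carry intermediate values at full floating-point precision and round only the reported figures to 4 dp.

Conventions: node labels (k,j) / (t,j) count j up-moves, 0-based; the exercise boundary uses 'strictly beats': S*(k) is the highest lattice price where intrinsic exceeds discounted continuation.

price = 23.5866
boundary = - 124.0966 117.9261 124.0966 130.5900 124.0966 130.5900 137.4232
tree:
23.5866
29.7234 17.6881
35.8939 23.3402 12.2401
41.7577 29.7234 17.2002 7.4465
47.3298 35.8939 23.2300 11.3818 3.6348
52.6249 41.7577 29.7234 16.6915 6.2440 1.1026
57.6567 47.3298 35.8939 23.2300 10.3748 2.2369 0.0000
62.4383 52.6249 41.7577 29.7234 16.3968 4.5379 0.0000 0.0000
66.9821 57.6567 47.3298 35.8939 23.2300 9.2061 0.0000 0.0000 0.0000

params: Δt=0.06012 u=1.05233 d=0.95028 q=0.50612 e^(-rΔt)=0.99808
t_8 payoffs: 66.9821 57.6567 47.3298 35.8939 23.2300 9.2061 0.0000 0.0000 0.0000
t_7: node(7,0) S=91.3817 payoff=62.4383 vs cont=62.1426 → 62.4383 [stop]  node(7,1) S=101.1951 payoff=52.6249 vs cont=52.3292 → 52.6249 [stop]  node(7,2) S=112.0623 payoff=41.7577 vs cont=41.4620 → 41.7577 [stop]  node(7,3) S=124.0966 payoff=29.7234 vs cont=29.4277 → 29.7234 [stop]  node(7,4) S=137.4232 payoff=16.3968 vs cont=16.1012 → 16.3968 [stop]  node(7,5) S=152.1809 payoff=1.6391 vs cont=4.5379 → 4.5379 [wait]  node(7,6) S=168.5234 payoff=0.0000 vs cont=0.0000 → 0.0000 [wait]  node(7,7) S=186.6210 payoff=0.0000 vs cont=0.0000 → 0.0000 [wait]  ⇒ S*(7)=137.4232
t_6: node(6,0) S=96.1633 payoff=57.6567 vs cont=57.3610 → 57.6567 [stop]  node(6,1) S=106.4902 payoff=47.3298 vs cont=47.0341 → 47.3298 [stop]  node(6,2) S=117.9261 payoff=35.8939 vs cont=35.5983 → 35.8939 [stop]  node(6,3) S=130.5900 payoff=23.2300 vs cont=22.9343 → 23.2300 [stop]  node(6,4) S=144.6139 payoff=9.2061 vs cont=10.3748 → 10.3748 [wait]  node(6,5) S=160.1438 payoff=0.0000 vs cont=2.2369 → 2.2369 [wait]  node(6,6) S=177.3415 payoff=0.0000 vs cont=0.0000 → 0.0000 [wait]  ⇒ S*(6)=130.5900
t_5: node(5,0) S=101.1951 payoff=52.6249 vs cont=52.3292 → 52.6249 [stop]  node(5,1) S=112.0623 payoff=41.7577 vs cont=41.4620 → 41.7577 [stop]  node(5,2) S=124.0966 payoff=29.7234 vs cont=29.4277 → 29.7234 [stop]  node(5,3) S=137.4232 payoff=16.3968 vs cont=16.6915 → 16.6915 [wait]  node(5,4) S=152.1809 payoff=1.6391 vs cont=6.2440 → 6.2440 [wait]  node(5,5) S=168.5234 payoff=0.0000 vs cont=1.1026 → 1.1026 [wait]  ⇒ S*(5)=124.0966
t_4: node(4,0) S=106.4902 payoff=47.3298 vs cont=47.0341 → 47.3298 [stop]  node(4,1) S=117.9261 payoff=35.8939 vs cont=35.5983 → 35.8939 [stop]  node(4,2) S=130.5900 payoff=23.2300 vs cont=23.0832 → 23.2300 [stop]  node(4,3) S=144.6139 payoff=9.2061 vs cont=11.3818 → 11.3818 [wait]  node(4,4) S=160.1438 payoff=0.0000 vs cont=3.6348 → 3.6348 [wait]  ⇒ S*(4)=130.5900
t_3: node(3,0) S=112.0623 payoff=41.7577 vs cont=41.4620 → 41.7577 [stop]  node(3,1) S=124.0966 payoff=29.7234 vs cont=29.4277 → 29.7234 [stop]  node(3,2) S=137.4232 payoff=16.3968 vs cont=17.2002 → 17.2002 [wait]  node(3,3) S=152.1809 payoff=1.6391 vs cont=7.4465 → 7.4465 [wait]  ⇒ S*(3)=124.0966
t_2: node(2,0) S=117.9261 payoff=35.8939 vs cont=35.5983 → 35.8939 [stop]  node(2,1) S=130.5900 payoff=23.2300 vs cont=23.3402 → 23.3402 [wait]  node(2,2) S=144.6139 payoff=9.2061 vs cont=12.2401 → 12.2401 [wait]  ⇒ S*(2)=117.9261
t_1: node(1,0) S=124.0966 payoff=29.7234 vs cont=29.4834 → 29.7234 [stop]  node(1,1) S=137.4232 payoff=16.3968 vs cont=17.6881 → 17.6881 [wait]  ⇒ S*(1)=124.0966
t_0: node(0,0) S=130.5900 payoff=23.2300 vs cont=23.5866 → 23.5866 [wait]  ⇒ S*(0)=-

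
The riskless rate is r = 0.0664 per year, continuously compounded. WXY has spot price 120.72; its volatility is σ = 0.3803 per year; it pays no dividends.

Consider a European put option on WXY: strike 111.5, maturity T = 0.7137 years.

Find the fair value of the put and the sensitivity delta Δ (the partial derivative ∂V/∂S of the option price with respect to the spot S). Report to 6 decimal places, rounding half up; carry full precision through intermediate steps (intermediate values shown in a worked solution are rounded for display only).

price = 8.401958
Δ = -0.289300

σ√T = 0.3803·√0.7137 = 0.321280
d₁ = (ln(S/K) + (r+σ²/2)T) / (σ√T) = (ln(120.72/111.5) + (0.0664+0.3803²/2)·0.7137) / 0.321280 = (0.079449 + 0.099000) / 0.321280 = 0.555432
d₂ = d₁ − σ√T = 0.555432 − 0.321280 = 0.234152
e^{−rT} = 0.953716
N(−d₁) = 0.289300,  N(−d₂) = 0.407434
Put price V = K·e^{−rT}·N(−d₂) − S·N(−d₁) = 43.326200 − 34.924242 = 8.401958
Δ = −N(−d₁) = -0.289300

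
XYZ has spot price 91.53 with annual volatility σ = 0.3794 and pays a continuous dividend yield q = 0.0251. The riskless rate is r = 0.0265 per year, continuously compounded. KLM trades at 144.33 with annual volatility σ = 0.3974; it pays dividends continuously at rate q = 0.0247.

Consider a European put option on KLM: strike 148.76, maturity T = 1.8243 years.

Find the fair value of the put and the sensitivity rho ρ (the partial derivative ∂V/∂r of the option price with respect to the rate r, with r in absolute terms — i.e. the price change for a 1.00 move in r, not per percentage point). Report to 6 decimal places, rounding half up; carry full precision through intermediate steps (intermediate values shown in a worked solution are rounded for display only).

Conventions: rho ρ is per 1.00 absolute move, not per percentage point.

price = 31.512815
ρ = -161.604010

σ√T = 0.3974·√1.8243 = 0.536755
d₁ = (ln(S/K) + (r−q+σ²/2)T) / (σ√T) = (ln(144.33/148.76) + (0.0265−0.0247+0.3974²/2)·1.8243) / 0.536755 = (-0.030232 + 0.147337) / 0.536755 = 0.218172
d₂ = d₁ − σ√T = 0.218172 − 0.536755 = -0.318583
e^{−rT} = 0.952806
e^{−qT} = 0.955940
N(−d₁) = 0.413648,  N(−d₂) = 0.624979
Put price V = K·e^{−rT}·N(−d₂) − S·e^{−qT}·N(−d₁) = 88.584120 − 57.071305 = 31.512815
ρ = −K·T·e^{−rT}·N(−d₂) = -161.604010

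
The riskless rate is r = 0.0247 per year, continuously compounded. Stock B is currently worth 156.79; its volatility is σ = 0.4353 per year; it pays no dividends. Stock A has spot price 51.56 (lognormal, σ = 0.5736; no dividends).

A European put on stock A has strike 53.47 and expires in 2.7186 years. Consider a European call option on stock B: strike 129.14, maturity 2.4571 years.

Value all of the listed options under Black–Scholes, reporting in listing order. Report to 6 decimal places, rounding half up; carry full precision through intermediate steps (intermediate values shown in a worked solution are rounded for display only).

[stock A put K=53.47]
σ√T = 0.5736·√2.7186 = 0.945762
d₁ = (ln(S/K) + (r+σ²/2)T) / (σ√T) = (ln(51.56/53.47) + (0.0247+0.5736²/2)·2.7186) / 0.945762 = (-0.036375 + 0.514382) / 0.945762 = 0.505421
d₂ = d₁ − σ√T = 0.505421 − 0.945762 = -0.440341
e^{−rT} = 0.935055
N(−d₁) = 0.306632,  N(−d₂) = 0.670155
price = K·e^{−rT}·N(−d₂) − S·N(−d₁) = 33.506018 − 15.809930 = 17.696088
[stock B call K=129.14]
σ√T = 0.4353·√2.4571 = 0.682339
d₁ = (ln(S/K) + (r+σ²/2)T) / (σ√T) = (ln(156.79/129.14) + (0.0247+0.4353²/2)·2.4571) / 0.682339 = (0.194010 + 0.293484) / 0.682339 = 0.714445
d₂ = d₁ − σ√T = 0.714445 − 0.682339 = 0.032106
e^{−rT} = 0.941115
N(d₁) = 0.762524,  N(d₂) = 0.512806
price = S·N(d₁) − K·e^{−rT}·N(d₂) = 119.556147 − 62.324204 = 57.231943

price(stock A put K=53.47) = 17.696088
price(stock B call K=129.14) = 57.231943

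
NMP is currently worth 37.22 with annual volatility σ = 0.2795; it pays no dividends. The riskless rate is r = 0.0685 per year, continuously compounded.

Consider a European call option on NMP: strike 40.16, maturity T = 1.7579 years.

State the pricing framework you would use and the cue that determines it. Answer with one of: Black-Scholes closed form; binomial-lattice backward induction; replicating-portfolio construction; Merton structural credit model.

Key observation: everything needed for the exact continuous-time valuation of the European call on NMP (strike 40.16) is given, and no feature rules the closed form out.

framework: Black-Scholes closed form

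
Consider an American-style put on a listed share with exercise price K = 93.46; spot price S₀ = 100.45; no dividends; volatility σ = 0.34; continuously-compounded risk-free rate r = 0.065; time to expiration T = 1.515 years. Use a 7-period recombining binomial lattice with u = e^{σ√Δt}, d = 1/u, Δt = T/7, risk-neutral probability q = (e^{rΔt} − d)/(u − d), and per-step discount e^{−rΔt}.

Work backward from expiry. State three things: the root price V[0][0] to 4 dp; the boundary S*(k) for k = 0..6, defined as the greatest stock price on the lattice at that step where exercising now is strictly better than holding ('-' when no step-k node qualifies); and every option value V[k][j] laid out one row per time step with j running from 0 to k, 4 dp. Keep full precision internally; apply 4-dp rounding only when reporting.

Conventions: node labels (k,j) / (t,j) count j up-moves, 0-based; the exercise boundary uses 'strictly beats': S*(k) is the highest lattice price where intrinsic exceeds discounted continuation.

price = 9.8087
boundary = - - - 62.4981 53.3547 62.4981 73.2085
tree:
9.8087
14.8693 5.1262
21.8522 8.4454 2.0184
30.9619 13.5407 3.6905 0.4368
40.1053 20.9626 6.6495 0.8952 0.0000
47.9110 30.9619 11.7545 1.8347 0.0000 0.0000
54.5748 40.1053 20.2515 3.7600 0.0000 0.0000 0.0000
60.2637 47.9110 30.9619 7.7057 0.0000 0.0000 0.0000 0.0000

Δt=0.21643  u=1.17137  d=0.85370  q=0.50514  discount=0.98603
step 7 (expiry): payoffs max(K−S,0) = 60.2637 47.9110 30.9619 7.7057 0.0000 0.0000 0.0000 0.0000
step 6: (k=6,j=0): S=38.8852, K−S=54.5748, hold=53.2692 ⇒ V=54.5748 exercise | (k=6,j=1): S=53.3547, K−S=40.1053, hold=38.7997 ⇒ V=40.1053 exercise | (k=6,j=2): S=73.2085, K−S=20.2515, hold=18.9459 ⇒ V=20.2515 exercise | (k=6,j=3): S=100.4500, K−S=0.0000, hold=3.7600 ⇒ V=3.7600 continue | (k=6,j=4): S=137.8283, K−S=0.0000, hold=0.0000 ⇒ V=0.0000 continue | (k=6,j=5): S=189.1155, K−S=0.0000, hold=0.0000 ⇒ V=0.0000 continue | (k=6,j=6): S=259.4870, K−S=0.0000, hold=0.0000 ⇒ V=0.0000 continue  boundary S*=73.2085
step 5: (k=5,j=0): S=45.5490, K−S=47.9110, hold=46.6055 ⇒ V=47.9110 exercise | (k=5,j=1): S=62.4981, K−S=30.9619, hold=29.6563 ⇒ V=30.9619 exercise | (k=5,j=2): S=85.7543, K−S=7.7057, hold=11.7545 ⇒ V=11.7545 continue | (k=5,j=3): S=117.6642, K−S=0.0000, hold=1.8347 ⇒ V=1.8347 continue | (k=5,j=4): S=161.4480, K−S=0.0000, hold=0.0000 ⇒ V=0.0000 continue | (k=5,j=5): S=221.5243, K−S=0.0000, hold=0.0000 ⇒ V=0.0000 continue  boundary S*=62.4981
step 4: (k=4,j=0): S=53.3547, K−S=40.1053, hold=38.7997 ⇒ V=40.1053 exercise | (k=4,j=1): S=73.2085, K−S=20.2515, hold=20.9626 ⇒ V=20.9626 continue | (k=4,j=2): S=100.4500, K−S=0.0000, hold=6.6495 ⇒ V=6.6495 continue | (k=4,j=3): S=137.8283, K−S=0.0000, hold=0.8952 ⇒ V=0.8952 continue | (k=4,j=4): S=189.1155, K−S=0.0000, hold=0.0000 ⇒ V=0.0000 continue  boundary S*=53.3547
step 3: (k=3,j=0): S=62.4981, K−S=30.9619, hold=30.0104 ⇒ V=30.9619 exercise | (k=3,j=1): S=85.7543, K−S=7.7057, hold=13.5407 ⇒ V=13.5407 continue | (k=3,j=2): S=117.6642, K−S=0.0000, hold=3.6905 ⇒ V=3.6905 continue | (k=3,j=3): S=161.4480, K−S=0.0000, hold=0.4368 ⇒ V=0.4368 continue  boundary S*=62.4981
step 2: (k=2,j=0): S=73.2085, K−S=20.2515, hold=21.8522 ⇒ V=21.8522 continue | (k=2,j=1): S=100.4500, K−S=0.0000, hold=8.4454 ⇒ V=8.4454 continue | (k=2,j=2): S=137.8283, K−S=0.0000, hold=2.0184 ⇒ V=2.0184 continue  boundary S*=-
step 1: (k=1,j=0): S=85.7543, K−S=7.7057, hold=14.8693 ⇒ V=14.8693 continue | (k=1,j=1): S=117.6642, K−S=0.0000, hold=5.1262 ⇒ V=5.1262 continue  boundary S*=-
step 0: (k=0,j=0): S=100.4500, K−S=0.0000, hold=9.8087 ⇒ V=9.8087 continue  boundary S*=-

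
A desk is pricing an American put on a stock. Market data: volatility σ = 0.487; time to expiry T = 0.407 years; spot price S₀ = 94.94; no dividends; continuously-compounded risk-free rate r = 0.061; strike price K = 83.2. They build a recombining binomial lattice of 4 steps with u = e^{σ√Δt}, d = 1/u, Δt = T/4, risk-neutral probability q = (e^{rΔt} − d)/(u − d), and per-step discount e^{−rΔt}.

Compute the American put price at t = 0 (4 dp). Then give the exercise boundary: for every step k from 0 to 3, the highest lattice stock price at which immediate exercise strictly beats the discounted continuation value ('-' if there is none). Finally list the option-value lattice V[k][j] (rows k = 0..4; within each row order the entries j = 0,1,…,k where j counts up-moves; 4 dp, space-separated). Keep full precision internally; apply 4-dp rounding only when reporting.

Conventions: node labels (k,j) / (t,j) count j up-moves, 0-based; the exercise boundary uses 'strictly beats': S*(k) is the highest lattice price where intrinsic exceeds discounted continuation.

price = 5.9154
boundary = - - - 59.5735
tree:
5.9154
9.7422 1.8660
15.5384 3.6192 0.0000
23.6265 7.0195 0.0000 0.0000
32.1979 13.6145 0.0000 0.0000 0.0000

params: Δt=0.10175 u=1.16806 d=0.85612 q=0.48120 e^(-rΔt)=0.99381
t_4 payoffs: 32.1979 13.6145 0.0000 0.0000 0.0000
t_3: node(3,0) S=59.5735 payoff=23.6265 vs cont=23.1117 → 23.6265 [stop]  node(3,1) S=81.2800 payoff=1.9200 vs cont=7.0195 → 7.0195 [wait]  node(3,2) S=110.8957 payoff=0.0000 vs cont=0.0000 → 0.0000 [wait]  node(3,3) S=151.3022 payoff=0.0000 vs cont=0.0000 → 0.0000 [wait]  ⇒ S*(3)=59.5735
t_2: node(2,0) S=69.5855 payoff=13.6145 vs cont=15.5384 → 15.5384 [wait]  node(2,1) S=94.9400 payoff=0.0000 vs cont=3.6192 → 3.6192 [wait]  node(2,2) S=129.5328 payoff=0.0000 vs cont=0.0000 → 0.0000 [wait]  ⇒ S*(2)=-
t_1: node(1,0) S=81.2800 payoff=1.9200 vs cont=9.7422 → 9.7422 [wait]  node(1,1) S=110.8957 payoff=0.0000 vs cont=1.8660 → 1.8660 [wait]  ⇒ S*(1)=-
t_0: node(0,0) S=94.9400 payoff=0.0000 vs cont=5.9154 → 5.9154 [wait]  ⇒ S*(0)=-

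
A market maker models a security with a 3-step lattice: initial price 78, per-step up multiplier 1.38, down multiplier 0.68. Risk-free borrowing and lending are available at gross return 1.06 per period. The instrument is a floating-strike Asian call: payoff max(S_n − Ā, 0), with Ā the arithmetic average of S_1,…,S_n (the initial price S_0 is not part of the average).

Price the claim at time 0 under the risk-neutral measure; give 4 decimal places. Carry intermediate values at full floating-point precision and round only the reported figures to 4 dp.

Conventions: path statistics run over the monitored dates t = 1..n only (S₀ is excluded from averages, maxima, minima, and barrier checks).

No-arbitrage gives p* = (R−d)/(u−d) = 0.5429: enumerate every path, weight its payoff by its p*-probability, and discount by R^3.
Enumerate all 2^3 = 8 price paths (U = up ×1.38, D = down ×0.68); each path with k up-moves has probability p*^k·(1−p*)^(3−k).
DDD: Ā=37.8776, payoff=0.0000, prob=0.095534
UDD: Ā=76.8693, payoff=0.0000, prob=0.113446
DUD: Ā=58.6693, payoff=0.0000, prob=0.113446
UUD: Ā=119.0642, payoff=0.0000, prob=0.134717
DDU: Ā=46.2933, payoff=3.4794, prob=0.113446
UDU: Ā=93.9482, payoff=7.0612, prob=0.134717
DUU: Ā=75.7482, payoff=25.2612, prob=0.134717
UUU: Ā=153.7243, payoff=51.2653, prob=0.159977
Price = Σ prob·payoff / R^3 = 12.950365 / 1.191016 = 10.8734

price = 10.8734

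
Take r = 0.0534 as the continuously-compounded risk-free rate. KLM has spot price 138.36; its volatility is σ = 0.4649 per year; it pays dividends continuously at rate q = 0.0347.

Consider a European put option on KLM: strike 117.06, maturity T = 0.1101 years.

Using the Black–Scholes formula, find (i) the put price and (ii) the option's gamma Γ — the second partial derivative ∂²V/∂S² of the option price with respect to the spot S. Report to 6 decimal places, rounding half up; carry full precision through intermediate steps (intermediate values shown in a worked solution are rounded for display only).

σ√T = 0.4649·√0.1101 = 0.154260
d₁ = (ln(S/K) + (r−q+σ²/2)T) / (σ√T) = (ln(138.36/117.06) + (0.0534−0.0347+0.4649²/2)·0.1101) / 0.154260 = (0.167172 + 0.013957) / 0.154260 = 1.174182
d₂ = d₁ − σ√T = 1.174182 − 0.154260 = 1.019922
e^{−rT} = 0.994138
e^{−qT} = 0.996187
N(−d₁) = 0.120161,  N(−d₂) = 0.153883
Put price V = K·e^{−rT}·N(−d₂) − S·e^{−qT}·N(−d₁) = 17.907908 − 16.562083 = 1.345825
φ(d₁) = (1/√(2π))·e^{−d₁²/2} = 0.200230
Γ = e^{−qT}·φ(d₁) / (S·σ·√T) = 0.009346

price = 1.345825
Γ = 0.009346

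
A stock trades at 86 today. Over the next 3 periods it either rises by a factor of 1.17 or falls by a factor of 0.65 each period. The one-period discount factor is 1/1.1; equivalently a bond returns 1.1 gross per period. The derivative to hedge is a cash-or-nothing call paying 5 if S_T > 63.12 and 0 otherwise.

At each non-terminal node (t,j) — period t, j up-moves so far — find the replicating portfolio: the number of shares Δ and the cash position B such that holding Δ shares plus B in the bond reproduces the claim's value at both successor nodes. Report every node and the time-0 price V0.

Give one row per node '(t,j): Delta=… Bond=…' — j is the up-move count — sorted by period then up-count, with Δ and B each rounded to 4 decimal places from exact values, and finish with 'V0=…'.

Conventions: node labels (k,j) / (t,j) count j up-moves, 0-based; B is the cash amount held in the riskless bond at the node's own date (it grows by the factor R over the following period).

(0,0): Delta=0.0215 Bond=1.7192
(1,0): Delta=0.1353 Bond=-4.4700
(1,1): Delta=0.0117 Bond=2.8806
(2,0): Delta=0.0000 Bond=0.0000
(2,1): Delta=0.1470 Bond=-5.6818
(2,2): Delta=0.0000 Bond=4.5455
V0=3.5707

Since d<R<u, set p* = (R−d)/(u−d) = 0.8654; price each node as the discounted p*-expectation of its children.
Terminal payoffs: V(3,0)=0.0000, V(3,1)=0.0000, V(3,2)=5.0000, V(3,3)=5.0000
Node (2,0) S=36.3350: V=(p*·0.0000+(1−p*)·0.0000)/1.1=0.0000; Δ=(0.0000−0.0000)/(42.5119−23.6178)=0.0000; B=V−Δ·S=0.0000
Node (2,1) S=65.4030: V=(p*·5.0000+(1−p*)·0.0000)/1.1=3.9336; Δ=(5.0000−0.0000)/(76.5215−42.5119)=0.1470; B=V−Δ·S=-5.6818
Node (2,2) S=117.7254: V=(p*·5.0000+(1−p*)·5.0000)/1.1=4.5455; Δ=(5.0000−5.0000)/(137.7387−76.5215)=0.0000; B=V−Δ·S=4.5455
Node (1,0) S=55.9000: V=(p*·3.9336+(1−p*)·0.0000)/1.1=3.0946; Δ=(3.9336−0.0000)/(65.4030−36.3350)=0.1353; B=V−Δ·S=-4.4700
Node (1,1) S=100.6200: V=(p*·4.5455+(1−p*)·3.9336)/1.1=4.0573; Δ=(4.5455−3.9336)/(117.7254−65.4030)=0.0117; B=V−Δ·S=2.8806
Node (0,0) S=86.0000: V=(p*·4.0573+(1−p*)·3.0946)/1.1=3.5707; Δ=(4.0573−3.0946)/(100.6200−55.9000)=0.0215; B=V−Δ·S=1.7192
As a check, the time-0 holding Δ(0,0)·S0 + B(0,0) comes to 3.5707 — exactly V0.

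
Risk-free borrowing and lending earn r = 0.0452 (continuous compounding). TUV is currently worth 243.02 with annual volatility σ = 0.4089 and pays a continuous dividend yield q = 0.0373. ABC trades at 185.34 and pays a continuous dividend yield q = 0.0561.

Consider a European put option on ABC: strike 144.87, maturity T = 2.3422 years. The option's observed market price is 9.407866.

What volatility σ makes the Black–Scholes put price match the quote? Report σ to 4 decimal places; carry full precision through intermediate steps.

sigma = 0.2467

At σ = 0.2467 the Black–Scholes value reproduces the quote:
σ√T = 0.2467·√2.3422 = 0.377556
d₁ = (ln(S/K) + (r−q+σ²/2)T) / (σ√T) = (ln(185.34/144.87) + (0.0452−0.0561+0.2467²/2)·2.3422) / 0.377556 = (0.246355 + 0.045744) / 0.377556 = 0.773659
d₂ = d₁ − σ√T = 0.773659 − 0.377556 = 0.396103
e^{−rT} = 0.899544
e^{−qT} = 0.876869
N(−d₁) = 0.219566,  N(−d₂) = 0.346014
V = K·e^{−rT}·N(−d₂) − S·e^{−qT}·N(−d₁) = 45.091543 − 35.683677 = 9.407866 (the observed quote) — the price is monotone increasing in volatility, hence this σ is the only solution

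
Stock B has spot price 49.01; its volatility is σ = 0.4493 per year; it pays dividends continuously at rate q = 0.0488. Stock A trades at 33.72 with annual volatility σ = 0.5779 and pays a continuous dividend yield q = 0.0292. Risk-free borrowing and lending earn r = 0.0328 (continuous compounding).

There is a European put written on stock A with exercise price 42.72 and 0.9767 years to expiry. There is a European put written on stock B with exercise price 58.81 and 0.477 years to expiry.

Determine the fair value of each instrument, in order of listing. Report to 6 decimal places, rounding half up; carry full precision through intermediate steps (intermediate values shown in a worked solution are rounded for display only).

price(stock A put K=42.72) = 13.296293
price(stock B put K=58.81) = 12.699483

[stock A put K=42.72]
σ√T = 0.5779·√0.9767 = 0.571128
d₁ = (ln(S/K) + (r−q+σ²/2)T) / (σ√T) = (ln(33.72/42.72) + (0.0328−0.0292+0.5779²/2)·0.9767) / 0.571128 = (-0.236576 + 0.166610) / 0.571128 = -0.122506
d₂ = d₁ − σ√T = -0.122506 − 0.571128 = -0.693634
e^{−rT} = 0.968472
e^{−qT} = 0.971883
N(−d₁) = 0.548751,  N(−d₂) = 0.756044
price = K·e^{−rT}·N(−d₂) − S·e^{−qT}·N(−d₁) = 31.279900 − 17.983606 = 13.296293
[stock B put K=58.81]
σ√T = 0.4493·√0.477 = 0.310310
d₁ = (ln(S/K) + (r−q+σ²/2)T) / (σ√T) = (ln(49.01/58.81) + (0.0328−0.0488+0.4493²/2)·0.477) / 0.310310 = (-0.182288 + 0.040514) / 0.310310 = -0.456877
d₂ = d₁ − σ√T = -0.456877 − 0.310310 = -0.767187
e^{−rT} = 0.984476
e^{−qT} = 0.976991
N(−d₁) = 0.676120,  N(−d₂) = 0.778515
price = K·e^{−rT}·N(−d₂) − S·e^{−qT}·N(−d₁) = 45.073704 − 32.374220 = 12.699483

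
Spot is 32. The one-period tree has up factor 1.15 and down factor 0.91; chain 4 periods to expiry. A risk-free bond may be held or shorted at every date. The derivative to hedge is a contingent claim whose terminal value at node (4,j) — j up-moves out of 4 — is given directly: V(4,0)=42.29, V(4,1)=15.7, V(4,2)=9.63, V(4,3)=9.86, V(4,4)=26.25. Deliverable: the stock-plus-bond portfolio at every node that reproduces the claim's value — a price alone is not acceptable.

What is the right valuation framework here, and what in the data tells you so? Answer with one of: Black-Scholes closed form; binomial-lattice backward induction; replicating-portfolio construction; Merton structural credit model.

framework: replicating-portfolio construction

Key observation: what is demanded is not a single number but the (Δ, B) position at each node of the 1.15/0.91 tree starting at 32; constructing those positions is the replicating-portfolio method.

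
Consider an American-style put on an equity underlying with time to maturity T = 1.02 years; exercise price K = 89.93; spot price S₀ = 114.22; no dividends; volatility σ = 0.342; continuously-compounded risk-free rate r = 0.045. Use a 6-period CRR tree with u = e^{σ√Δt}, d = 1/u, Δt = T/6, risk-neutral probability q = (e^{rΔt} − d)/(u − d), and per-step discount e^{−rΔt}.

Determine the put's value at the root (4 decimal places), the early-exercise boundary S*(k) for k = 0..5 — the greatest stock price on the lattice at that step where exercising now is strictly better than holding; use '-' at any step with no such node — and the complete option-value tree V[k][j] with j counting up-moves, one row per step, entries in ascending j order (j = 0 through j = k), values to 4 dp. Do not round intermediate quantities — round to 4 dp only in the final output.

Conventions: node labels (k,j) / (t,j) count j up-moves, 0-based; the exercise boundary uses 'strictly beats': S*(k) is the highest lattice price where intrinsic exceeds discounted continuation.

Δt=0.17000  u=1.15144  d=0.86848  q=0.49195  discount=0.99238
step 6 (expiry): payoffs max(K−S,0) = 40.9180 24.9496 3.7786 0.0000 0.0000 0.0000 0.0000
step 5: (k=5,j=0): S=56.4342, K−S=33.4958, hold=32.8105 ⇒ V=33.4958 exercise | (k=5,j=1): S=74.8208, K−S=15.1092, hold=14.4239 ⇒ V=15.1092 exercise | (k=5,j=2): S=99.1978, K−S=0.0000, hold=1.9051 ⇒ V=1.9051 continue | (k=5,j=3): S=131.5171, K−S=0.0000, hold=0.0000 ⇒ V=0.0000 continue | (k=5,j=4): S=174.3661, K−S=0.0000, hold=0.0000 ⇒ V=0.0000 continue | (k=5,j=5): S=231.1756, K−S=0.0000, hold=0.0000 ⇒ V=0.0000 continue  boundary S*=74.8208
step 4: (k=4,j=0): S=64.9804, K−S=24.9496, hold=24.2643 ⇒ V=24.9496 exercise | (k=4,j=1): S=86.1514, K−S=3.7786, hold=8.5479 ⇒ V=8.5479 continue | (k=4,j=2): S=114.2200, K−S=0.0000, hold=0.9605 ⇒ V=0.9605 continue | (k=4,j=3): S=151.4335, K−S=0.0000, hold=0.0000 ⇒ V=0.0000 continue | (k=4,j=4): S=200.7715, K−S=0.0000, hold=0.0000 ⇒ V=0.0000 continue  boundary S*=64.9804
step 3: (k=3,j=0): S=74.8208, K−S=15.1092, hold=16.7522 ⇒ V=16.7522 continue | (k=3,j=1): S=99.1978, K−S=0.0000, hold=4.7786 ⇒ V=4.7786 continue | (k=3,j=2): S=131.5171, K−S=0.0000, hold=0.4843 ⇒ V=0.4843 continue | (k=3,j=3): S=174.3661, K−S=0.0000, hold=0.0000 ⇒ V=0.0000 continue  boundary S*=-
step 2: (k=2,j=0): S=86.1514, K−S=3.7786, hold=10.7791 ⇒ V=10.7791 continue | (k=2,j=1): S=114.2200, K−S=0.0000, hold=2.6457 ⇒ V=2.6457 continue | (k=2,j=2): S=151.4335, K−S=0.0000, hold=0.2442 ⇒ V=0.2442 continue  boundary S*=-
step 1: (k=1,j=0): S=99.1978, K−S=0.0000, hold=6.7263 ⇒ V=6.7263 continue | (k=1,j=1): S=131.5171, K−S=0.0000, hold=1.4531 ⇒ V=1.4531 continue  boundary S*=-
step 0: (k=0,j=0): S=114.2200, K−S=0.0000, hold=4.1007 ⇒ V=4.1007 continue  boundary S*=-

price = 4.1007
boundary = - - - - 64.9804 74.8208
tree:
4.1007
6.7263 1.4531
10.7791 2.6457 0.2442
16.7522 4.7786 0.4843 0.0000
24.9496 8.5479 0.9605 0.0000 0.0000
33.4958 15.1092 1.9051 0.0000 0.0000 0.0000
40.9180 24.9496 3.7786 0.0000 0.0000 0.0000 0.0000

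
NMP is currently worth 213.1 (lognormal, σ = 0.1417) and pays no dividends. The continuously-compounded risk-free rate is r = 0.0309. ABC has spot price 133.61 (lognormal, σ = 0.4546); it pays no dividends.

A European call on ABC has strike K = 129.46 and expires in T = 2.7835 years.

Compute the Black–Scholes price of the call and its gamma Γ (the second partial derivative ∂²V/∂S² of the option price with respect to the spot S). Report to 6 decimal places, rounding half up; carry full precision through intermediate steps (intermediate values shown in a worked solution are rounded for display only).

σ√T = 0.4546·√2.7835 = 0.758447
d₁ = (ln(S/K) + (r+σ²/2)T) / (σ√T) = (ln(133.61/129.46) + (0.0309+0.4546²/2)·2.7835) / 0.758447 = (0.031553 + 0.373631) / 0.758447 = 0.534229
d₂ = d₁ − σ√T = 0.534229 − 0.758447 = -0.224218
e^{−rT} = 0.917585
N(d₁) = 0.703408,  N(d₂) = 0.411294
Call price V = S·N(d₁) − K·e^{−rT}·N(d₂) = 93.982389 − 48.857820 = 45.124568
φ(d₁) = (1/√(2π))·e^{−d₁²/2} = 0.345889
Γ = φ(d₁) / (S·σ·√T) = 0.003413

price = 45.124568
Γ = 0.003413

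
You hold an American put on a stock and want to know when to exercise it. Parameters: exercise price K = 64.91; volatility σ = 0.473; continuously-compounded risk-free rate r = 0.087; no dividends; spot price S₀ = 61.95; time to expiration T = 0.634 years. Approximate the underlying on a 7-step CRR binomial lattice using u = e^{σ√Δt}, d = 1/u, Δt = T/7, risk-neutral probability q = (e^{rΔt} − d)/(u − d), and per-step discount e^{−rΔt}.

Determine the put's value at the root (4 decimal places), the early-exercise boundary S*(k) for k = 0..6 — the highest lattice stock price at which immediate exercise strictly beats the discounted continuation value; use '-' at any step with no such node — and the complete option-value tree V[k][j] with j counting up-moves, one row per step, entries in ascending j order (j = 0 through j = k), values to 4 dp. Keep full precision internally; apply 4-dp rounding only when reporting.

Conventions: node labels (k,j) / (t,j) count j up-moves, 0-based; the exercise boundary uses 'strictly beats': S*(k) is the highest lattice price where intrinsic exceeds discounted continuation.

price = 9.5936
boundary = - - - 40.4181 46.6013 40.4181 46.6013
tree:
9.5936
13.5974 5.6165
18.6138 8.6398 2.5872
24.4919 12.8478 4.4366 0.7205
29.8546 18.3087 7.4196 1.4300 0.0000
34.5059 24.4919 11.9754 2.8381 0.0000 0.0000
38.5399 29.8546 18.3087 5.6329 0.0000 0.0000 0.0000
42.0388 34.5059 24.4919 11.1797 0.0000 0.0000 0.0000 0.0000

Δt=0.09057  u=1.15298  d=0.86732  q=0.49217  discount=0.99215
step 7 (expiry): payoffs max(K−S,0) = 42.0388 34.5059 24.4919 11.1797 0.0000 0.0000 0.0000 0.0000
step 6: (k=6,j=0): S=26.3701, K−S=38.5399, hold=38.0305 ⇒ V=38.5399 exercise | (k=6,j=1): S=35.0554, K−S=29.8546, hold=29.3452 ⇒ V=29.8546 exercise | (k=6,j=2): S=46.6013, K−S=18.3087, hold=17.7993 ⇒ V=18.3087 exercise | (k=6,j=3): S=61.9500, K−S=2.9600, hold=5.6329 ⇒ V=5.6329 continue | (k=6,j=4): S=82.3540, K−S=0.0000, hold=0.0000 ⇒ V=0.0000 continue | (k=6,j=5): S=109.4783, K−S=0.0000, hold=0.0000 ⇒ V=0.0000 continue | (k=6,j=6): S=145.5364, K−S=0.0000, hold=0.0000 ⇒ V=0.0000 continue  boundary S*=46.6013
step 5: (k=5,j=0): S=30.4041, K−S=34.5059, hold=33.9964 ⇒ V=34.5059 exercise | (k=5,j=1): S=40.4181, K−S=24.4919, hold=23.9824 ⇒ V=24.4919 exercise | (k=5,j=2): S=53.7303, K−S=11.1797, hold=11.9754 ⇒ V=11.9754 continue | (k=5,j=3): S=71.4271, K−S=0.0000, hold=2.8381 ⇒ V=2.8381 continue | (k=5,j=4): S=94.9525, K−S=0.0000, hold=0.0000 ⇒ V=0.0000 continue | (k=5,j=5): S=126.2263, K−S=0.0000, hold=0.0000 ⇒ V=0.0000 continue  boundary S*=40.4181
step 4: (k=4,j=0): S=35.0554, K−S=29.8546, hold=29.3452 ⇒ V=29.8546 exercise | (k=4,j=1): S=46.6013, K−S=18.3087, hold=18.1878 ⇒ V=18.3087 exercise | (k=4,j=2): S=61.9500, K−S=2.9600, hold=7.4196 ⇒ V=7.4196 continue | (k=4,j=3): S=82.3540, K−S=0.0000, hold=1.4300 ⇒ V=1.4300 continue | (k=4,j=4): S=109.4783, K−S=0.0000, hold=0.0000 ⇒ V=0.0000 continue  boundary S*=46.6013
step 3: (k=3,j=0): S=40.4181, K−S=24.4919, hold=23.9824 ⇒ V=24.4919 exercise | (k=3,j=1): S=53.7303, K−S=11.1797, hold=12.8478 ⇒ V=12.8478 continue | (k=3,j=2): S=71.4271, K−S=0.0000, hold=4.4366 ⇒ V=4.4366 continue | (k=3,j=3): S=94.9525, K−S=0.0000, hold=0.7205 ⇒ V=0.7205 continue  boundary S*=40.4181
step 2: (k=2,j=0): S=46.6013, K−S=18.3087, hold=18.6138 ⇒ V=18.6138 continue | (k=2,j=1): S=61.9500, K−S=2.9600, hold=8.6398 ⇒ V=8.6398 continue | (k=2,j=2): S=82.3540, K−S=0.0000, hold=2.5872 ⇒ V=2.5872 continue  boundary S*=-
step 1: (k=1,j=0): S=53.7303, K−S=11.1797, hold=13.5974 ⇒ V=13.5974 continue | (k=1,j=1): S=71.4271, K−S=0.0000, hold=5.6165 ⇒ V=5.6165 continue  boundary S*=-
step 0: (k=0,j=0): S=61.9500, K−S=2.9600, hold=9.5936 ⇒ V=9.5936 continue  boundary S*=-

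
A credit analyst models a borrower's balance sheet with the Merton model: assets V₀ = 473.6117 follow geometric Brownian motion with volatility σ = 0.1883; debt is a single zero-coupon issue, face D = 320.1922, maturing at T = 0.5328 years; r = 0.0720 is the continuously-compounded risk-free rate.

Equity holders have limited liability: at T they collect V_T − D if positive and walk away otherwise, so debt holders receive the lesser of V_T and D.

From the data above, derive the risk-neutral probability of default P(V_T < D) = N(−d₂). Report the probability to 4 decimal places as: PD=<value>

Work the structural quantities from V₀ = 473.6117 against face 320.1922:
d₁ = [ln(V₀/D) + (r + σ²/2)T] / (σ√T)
   = [ln(473.6117/320.1922) + (0.0720 + 0.5·0.1883²)·0.5328] / (0.1883·√0.5328)
   = [0.391466 + 0.047807] / 0.137446 = 3.195970
d₂ = d₁ − σ√T = 3.195970 − 0.137446 = 3.058524
risk-neutral PD = N(−d₂) = N(-3.058524) = 0.001112

PD=0.0011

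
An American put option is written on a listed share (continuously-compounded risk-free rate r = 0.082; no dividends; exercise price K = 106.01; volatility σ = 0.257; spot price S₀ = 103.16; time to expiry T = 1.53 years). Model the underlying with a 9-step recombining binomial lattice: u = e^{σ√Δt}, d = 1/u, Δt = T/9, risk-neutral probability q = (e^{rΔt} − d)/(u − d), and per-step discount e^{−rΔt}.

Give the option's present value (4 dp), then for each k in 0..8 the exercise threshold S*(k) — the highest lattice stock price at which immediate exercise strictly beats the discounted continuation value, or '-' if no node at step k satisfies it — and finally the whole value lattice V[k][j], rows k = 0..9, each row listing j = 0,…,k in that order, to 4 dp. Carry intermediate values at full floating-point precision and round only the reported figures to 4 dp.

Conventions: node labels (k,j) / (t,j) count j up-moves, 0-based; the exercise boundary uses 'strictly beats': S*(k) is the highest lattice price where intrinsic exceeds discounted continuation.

price = 10.0264
boundary = - - 83.4588 75.0677 83.4588 75.0677 83.4588 75.0677 83.4588
tree:
10.0264
15.2588 5.8237
22.5512 9.4350 2.8945
30.9423 14.8386 5.0708 1.1133
38.4899 22.5512 8.6453 2.1534 0.2550
45.2785 30.9423 14.2547 4.0850 0.5616 0.0000
51.3846 38.4899 22.5512 7.5481 1.2371 0.0000 0.0000
56.8768 45.2785 30.9423 13.4322 2.7250 0.0000 0.0000 0.0000
61.8168 51.3846 38.4899 22.5512 6.0025 0.0000 0.0000 0.0000 0.0000
66.2601 56.8768 45.2785 30.9423 13.2220 0.0000 0.0000 0.0000 0.0000 0.0000

Δt=0.17000, u=1.11178, d=0.89946, q=0.53965, disc=e^(-rΔt)=0.98616
k=9 terminal: V=max(K-S,0) → 66.2601 56.8768 45.2785 30.9423 13.2220 0.0000 0.0000 0.0000 0.0000 0.0000
k=8: j=0 S=44.1932 intr=61.8168 cont=60.3493 V=61.8168[EX]; j=1 S=54.6254 intr=51.3846 cont=49.9171 V=51.3846[EX]; j=2 S=67.5201 intr=38.4899 cont=37.0223 V=38.4899[EX]; j=3 S=83.4588 intr=22.5512 cont=21.0836 V=22.5512[EX]; j=4 S=103.1600 intr=2.8500 cont=6.0025 V=6.0025[hold]; j=5 S=127.5118 intr=0.0000 cont=0.0000 V=0.0000[hold]; j=6 S=157.6120 intr=0.0000 cont=0.0000 V=0.0000[hold]; j=7 S=194.8177 intr=0.0000 cont=0.0000 V=0.0000[hold]; j=8 S=240.8060 intr=0.0000 cont=0.0000 V=0.0000[hold]  S*(8)=83.4588
k=7: j=0 S=49.1332 intr=56.8768 cont=55.4093 V=56.8768[EX]; j=1 S=60.7315 intr=45.2785 cont=43.8110 V=45.2785[EX]; j=2 S=75.0677 intr=30.9423 cont=29.4748 V=30.9423[EX]; j=3 S=92.7880 intr=13.2220 cont=13.4322 V=13.4322[hold]; j=4 S=114.6914 intr=0.0000 cont=2.7250 V=2.7250[hold]; j=5 S=141.7653 intr=0.0000 cont=0.0000 V=0.0000[hold]; j=6 S=175.2302 intr=0.0000 cont=0.0000 V=0.0000[hold]; j=7 S=216.5947 intr=0.0000 cont=0.0000 V=0.0000[hold]  S*(7)=75.0677
k=6: j=0 S=54.6254 intr=51.3846 cont=49.9171 V=51.3846[EX]; j=1 S=67.5201 intr=38.4899 cont=37.0223 V=38.4899[EX]; j=2 S=83.4588 intr=22.5512 cont=21.1955 V=22.5512[EX]; j=3 S=103.1600 intr=2.8500 cont=7.5481 V=7.5481[hold]; j=4 S=127.5118 intr=0.0000 cont=1.2371 V=1.2371[hold]; j=5 S=157.6120 intr=0.0000 cont=0.0000 V=0.0000[hold]; j=6 S=194.8177 intr=0.0000 cont=0.0000 V=0.0000[hold]  S*(6)=83.4588
k=5: j=0 S=60.7315 intr=45.2785 cont=43.8110 V=45.2785[EX]; j=1 S=75.0677 intr=30.9423 cont=29.4748 V=30.9423[EX]; j=2 S=92.7880 intr=13.2220 cont=14.2547 V=14.2547[hold]; j=3 S=114.6914 intr=0.0000 cont=4.0850 V=4.0850[hold]; j=4 S=141.7653 intr=0.0000 cont=0.5616 V=0.5616[hold]; j=5 S=175.2302 intr=0.0000 cont=0.0000 V=0.0000[hold]  S*(5)=75.0677
k=4: j=0 S=67.5201 intr=38.4899 cont=37.0223 V=38.4899[EX]; j=1 S=83.4588 intr=22.5512 cont=21.6332 V=22.5512[EX]; j=2 S=103.1600 intr=2.8500 cont=8.6453 V=8.6453[hold]; j=3 S=127.5118 intr=0.0000 cont=2.1534 V=2.1534[hold]; j=4 S=157.6120 intr=0.0000 cont=0.2550 V=0.2550[hold]  S*(4)=83.4588
k=3: j=0 S=75.0677 intr=30.9423 cont=29.4748 V=30.9423[EX]; j=1 S=92.7880 intr=13.2220 cont=14.8386 V=14.8386[hold]; j=2 S=114.6914 intr=0.0000 cont=5.0708 V=5.0708[hold]; j=3 S=141.7653 intr=0.0000 cont=1.1133 V=1.1133[hold]  S*(3)=75.0677
k=2: j=0 S=83.4588 intr=22.5512 cont=21.9440 V=22.5512[EX]; j=1 S=103.1600 intr=2.8500 cont=9.4350 V=9.4350[hold]; j=2 S=127.5118 intr=0.0000 cont=2.8945 V=2.8945[hold]  S*(2)=83.4588
k=1: j=0 S=92.7880 intr=13.2220 cont=15.2588 V=15.2588[hold]; j=1 S=114.6914 intr=0.0000 cont=5.8237 V=5.8237[hold]  S*(1)=-
k=0: j=0 S=103.1600 intr=2.8500 cont=10.0264 V=10.0264[hold]  S*(0)=-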